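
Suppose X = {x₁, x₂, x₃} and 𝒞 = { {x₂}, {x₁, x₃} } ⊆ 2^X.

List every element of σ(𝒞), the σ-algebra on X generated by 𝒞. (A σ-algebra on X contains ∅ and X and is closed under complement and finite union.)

|σ(𝒞)| = 4.  σ(𝒞) = { {}, {x₂}, {x₁, x₃}, X }

Derivation:
Seed the family with 𝒞 together with ∅ and X: { {}, {x₂}, {x₁, x₃}, X }.
Round 1: closed — nothing new.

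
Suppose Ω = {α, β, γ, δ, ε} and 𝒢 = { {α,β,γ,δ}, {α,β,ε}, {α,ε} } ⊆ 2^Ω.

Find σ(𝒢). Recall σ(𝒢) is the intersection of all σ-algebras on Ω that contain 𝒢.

|σ(𝒢)| = 16.  σ(𝒢) = { {}, {α}, {β}, {ε}, {α,β}, {α,ε}, {β,ε}, {γ,δ}, {α,β,ε}, {α,γ,δ}, {β,γ,δ}, {γ,δ,ε}, {α,β,γ,δ}, {α,γ,δ,ε}, {β,γ,δ,ε}, Ω }

Check:
Seed the family with 𝒢 together with ∅ and Ω: { {}, {α,ε}, {α,β,ε}, {α,β,γ,δ}, Ω }.
Round 1. New:
  {ε}  = {α,β,γ,δ}ᶜ
  {γ,δ}  = {α,β,ε}ᶜ
  {β,γ,δ}  = {α,ε}ᶜ
  (now 8)
Round 2 adds 3:
  {γ,δ,ε}  = {γ,δ} ∪ {ε}
  {α,γ,δ,ε}  = {γ,δ} ∪ {α,ε}
  {β,γ,δ,ε}  = {β,γ,δ} ∪ {ε}
  (now 11)
Round 3: +3 →
  {α}  = {β,γ,δ,ε}ᶜ
  {β}  = {α,γ,δ,ε}ᶜ
  {α,β}  = {γ,δ,ε}ᶜ
  (now 14)
Round 4 (2 new):
  {β,ε}  = {β} ∪ {ε}
  {α,γ,δ}  = {γ,δ} ∪ {α}
  (now 16)
Round 5: closed — nothing new.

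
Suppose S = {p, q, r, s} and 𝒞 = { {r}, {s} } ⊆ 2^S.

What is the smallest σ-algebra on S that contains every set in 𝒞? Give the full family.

|σ(𝒞)| = 8.  σ(𝒞) = { ∅, {r}, {s}, {p, q}, {r, s}, {p, q, r}, {p, q, s}, S }

Check:
Start: 𝒞 ∪ {∅, S} = { ∅, {r}, {s}, S }.
Iteration 1. New:
  {r, s}  = {r} ∪ {s}
  {p, q, r}  = S∖{s}
  {p, q, s}  = S∖{r}
  [7 total]
Iteration 2. New:
  {p, q}  = S∖{r, s}
  [8 total]
Iteration 3: closed — nothing new.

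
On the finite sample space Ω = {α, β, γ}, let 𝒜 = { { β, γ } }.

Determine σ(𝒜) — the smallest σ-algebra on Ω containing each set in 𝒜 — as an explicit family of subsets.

Begin from { {}, { β, γ }, Ω } (that is, 𝒜 plus ∅ and Ω).
Pass 1: +1 →
  { α }  = complement { β, γ }
  |family| = 4
Pass 2: stable.

Hence σ(𝒜) has 4 members: { {}, { α }, { β, γ }, Ω }.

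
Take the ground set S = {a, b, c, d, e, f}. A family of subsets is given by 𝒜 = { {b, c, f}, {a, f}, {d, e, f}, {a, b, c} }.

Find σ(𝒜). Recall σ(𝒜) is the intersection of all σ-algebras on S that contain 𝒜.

Take S₀ = 𝒜 ∪ {∅, S} = { {}, {a, f}, {a, b, c}, {b, c, f}, {d, e, f}, S }.
Iteration 1: 5 new —
  {a, d, e}  = S∖{b, c, f}
  {a, b, c, f}  = {a, b, c} ∪ {a, f}
  {a, d, e, f}  = {a, f} ∪ {d, e, f}
  {b, c, d, e}  = S∖{a, f}
  {b, c, d, e, f}  = {b, c, f} ∪ {d, e, f}
Iteration 2: 4 new —
  {a}  = S∖{b, c, d, e, f}
  {b, c}  = S∖{a, d, e, f}
  {d, e}  = S∖{a, b, c, f}
  {a, b, c, d, e}  = {a, d, e} ∪ {a, b, c}
Iteration 3: +1 →
  {f}  = S∖{a, b, c, d, e}
Iteration 4 adds nothing — fixpoint reached.

σ(𝒜) = { {}, {a}, {f}, {a, f}, {b, c}, {d, e}, {a, b, c}, {a, d, e}, {b, c, f}, {d, e, f}, {a, b, c, f}, {a, d, e, f}, {b, c, d, e}, {a, b, c, d, e}, {b, c, d, e, f}, S }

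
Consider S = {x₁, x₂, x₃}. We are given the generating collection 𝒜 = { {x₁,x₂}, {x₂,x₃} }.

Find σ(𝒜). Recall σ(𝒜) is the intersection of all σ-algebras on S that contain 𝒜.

σ(𝒜) = { {}, {x₁}, {x₂}, {x₃}, {x₁,x₂}, {x₁,x₃}, {x₂,x₃}, S }

Derivation:
Start: 𝒜 ∪ {∅, S} = { {}, {x₁,x₂}, {x₂,x₃}, S }.
Pass 1: 2 new —
  {x₁}  = ᶜ of {x₂,x₃}
  {x₃}  = ᶜ of {x₁,x₂}
  |family| = 6
Pass 2: 1 new —
  {x₁,x₃}  = {x₃} ∪ {x₁}
  |family| = 7
Pass 3. New:
  {x₂}  = ᶜ of {x₁,x₃}
  |family| = 8
Pass 4 adds nothing — fixpoint reached.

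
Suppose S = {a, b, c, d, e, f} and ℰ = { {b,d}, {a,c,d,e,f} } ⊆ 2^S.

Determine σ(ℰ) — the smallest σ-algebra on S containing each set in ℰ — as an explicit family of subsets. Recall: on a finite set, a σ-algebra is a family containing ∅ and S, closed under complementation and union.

Take S₀ = ℰ ∪ {∅, S} = { {}, {b,d}, {a,c,d,e,f}, S }.
Iteration 1 (2 new):
  {b}  = S∖{a,c,d,e,f}
  {a,c,e,f}  = S∖{b,d}
  [6 total]
Iteration 2: 1 new —
  {a,b,c,e,f}  = {a,c,e,f} ∪ {b}
  [7 total]
Iteration 3 (1 new):
  {d}  = S∖{a,b,c,e,f}
  [8 total]
Iteration 4 adds nothing — fixpoint reached.

Hence σ(ℰ) has 8 members: { {}, {b}, {d}, {b,d}, {a,c,e,f}, {a,b,c,e,f}, {a,c,d,e,f}, S }.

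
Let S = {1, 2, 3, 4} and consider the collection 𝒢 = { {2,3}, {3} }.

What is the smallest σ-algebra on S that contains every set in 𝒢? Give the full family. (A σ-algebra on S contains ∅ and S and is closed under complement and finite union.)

Initial family (4 sets): { ∅, {3}, {2,3}, S }.
Iteration 1: +2 →
  {1,4}  = complement {2,3}
  {1,2,4}  = complement {3}
  (now 6)
Iteration 2. New:
  {1,3,4}  = {3} ∪ {1,4}
  (now 7)
Iteration 3: 1 new —
  {2}  = complement {1,3,4}
  (now 8)
Iteration 4: no new sets; the family is a σ-algebra.

|σ(𝒢)| = 8.  σ(𝒢) = { ∅, {2}, {3}, {1,4}, {2,3}, {1,2,4}, {1,3,4}, S }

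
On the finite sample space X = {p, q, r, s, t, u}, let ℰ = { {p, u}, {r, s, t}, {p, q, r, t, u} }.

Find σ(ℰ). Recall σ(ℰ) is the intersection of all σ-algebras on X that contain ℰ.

|σ(ℰ)| = 16.  σ(ℰ) = { {}, {q}, {s}, {p, u}, {q, s}, {r, t}, {p, q, u}, {p, s, u}, {q, r, t}, {r, s, t}, {p, q, s, u}, {p, r, t, u}, {q, r, s, t}, {p, q, r, t, u}, {p, r, s, t, u}, X }

Derivation:
Initial family (5 sets): { {}, {p, u}, {r, s, t}, {p, q, r, t, u}, X }.
Pass 1. New:
  {s}  = ᶜ of {p, q, r, t, u}
  {p, q, u}  = ᶜ of {r, s, t}
  {q, r, s, t}  = ᶜ of {p, u}
  {p, r, s, t, u}  = {r, s, t} ∪ {p, u}
Pass 2 adds 3:
  {q}  = ᶜ of {p, r, s, t, u}
  {p, s, u}  = {p, u} ∪ {s}
  {p, q, s, u}  = {s} ∪ {p, q, u}
Pass 3: 3 new —
  {q, s}  = {s} ∪ {q}
  {r, t}  = ᶜ of {p, q, s, u}
  {q, r, t}  = ᶜ of {p, s, u}
Pass 4 adds 1:
  {p, r, t, u}  = ᶜ of {q, s}
Pass 5: stable.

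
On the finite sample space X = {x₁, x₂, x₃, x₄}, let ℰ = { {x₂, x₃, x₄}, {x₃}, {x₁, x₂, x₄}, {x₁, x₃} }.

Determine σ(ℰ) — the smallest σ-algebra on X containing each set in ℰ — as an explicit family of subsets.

σ(ℰ) (8 sets): { {}, {x₁}, {x₃}, {x₁, x₃}, {x₂, x₄}, {x₁, x₂, x₄}, {x₂, x₃, x₄}, X }

Derivation:
Seed the family with ℰ together with ∅ and X: { {}, {x₃}, {x₁, x₃}, {x₁, x₂, x₄}, {x₂, x₃, x₄}, X }.
Iteration 1: +2 →
  {x₁}  = X∖{x₂, x₃, x₄}
  {x₂, x₄}  = X∖{x₁, x₃}
  |family| = 8
Iteration 2: closed — nothing new.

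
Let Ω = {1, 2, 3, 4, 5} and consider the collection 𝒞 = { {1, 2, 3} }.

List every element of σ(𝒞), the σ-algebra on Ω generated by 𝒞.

Answer: σ(𝒞) = { ∅, {4, 5}, {1, 2, 3}, Ω }

Check:
Initial family (3 sets): { ∅, {1, 2, 3}, Ω }.
Round 1: +1 →
  {4, 5}  = Ω∖{1, 2, 3}
  |family| = 4
Round 2: already closed under ᶜ and ∪.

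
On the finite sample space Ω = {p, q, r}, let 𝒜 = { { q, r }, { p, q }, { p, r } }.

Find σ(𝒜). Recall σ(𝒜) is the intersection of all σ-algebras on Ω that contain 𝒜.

|σ(𝒜)| = 8.  σ(𝒜) = { {}, { p }, { q }, { r }, { p, q }, { p, r }, { q, r }, Ω }

Check:
Take S₀ = 𝒜 ∪ {∅, Ω} = { {}, { p, q }, { p, r }, { q, r }, Ω }.
Round 1. New:
  { p }  = Ω∖{ q, r }
  { q }  = Ω∖{ p, r }
  { r }  = Ω∖{ p, q }
  (now 8)
Round 2 adds nothing — fixpoint reached.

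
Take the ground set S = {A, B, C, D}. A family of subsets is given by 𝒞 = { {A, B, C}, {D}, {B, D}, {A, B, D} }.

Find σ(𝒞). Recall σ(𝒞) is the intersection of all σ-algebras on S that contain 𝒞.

Begin from { {}, {D}, {B, D}, {A, B, C}, {A, B, D}, S } (that is, 𝒞 plus ∅ and S).
Pass 1 adds 2:
  {C}  = S∖{A, B, D}
  {A, C}  = S∖{B, D}
Pass 2 (3 new):
  {C, D}  = {D} ∪ {C}
  {A, C, D}  = {D} ∪ {A, C}
  {B, C, D}  = {C} ∪ {B, D}
Pass 3: 3 new —
  {A}  = S∖{B, C, D}
  {B}  = S∖{A, C, D}
  {A, B}  = S∖{C, D}
Pass 4 adds 2:
  {A, D}  = {D} ∪ {A}
  {B, C}  = {C} ∪ {B}
Pass 5: closed — nothing new.

Hence σ(𝒞) has 16 members: { {}, {A}, {B}, {C}, {D}, {A, B}, {A, C}, {A, D}, {B, C}, {B, D}, {C, D}, {A, B, C}, {A, B, D}, {A, C, D}, {B, C, D}, S }.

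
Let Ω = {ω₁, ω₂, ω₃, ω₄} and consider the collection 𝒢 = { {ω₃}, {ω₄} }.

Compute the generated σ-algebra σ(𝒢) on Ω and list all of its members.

Seed the family with 𝒢 together with ∅ and Ω: { {}, {ω₃}, {ω₄}, Ω }.
Round 1 adds 3:
  {ω₃,ω₄}  = {ω₃} ∪ {ω₄}
  {ω₁,ω₂,ω₃}  = complement {ω₄}
  {ω₁,ω₂,ω₄}  = complement {ω₃}
  [7 total]
Round 2. New:
  {ω₁,ω₂}  = complement {ω₃,ω₄}
  [8 total]
Round 3: stable.

Therefore σ(𝒢) = { {}, {ω₃}, {ω₄}, {ω₁,ω₂}, {ω₃,ω₄}, {ω₁,ω₂,ω₃}, {ω₁,ω₂,ω₄}, Ω } (|σ(𝒢)| = 8).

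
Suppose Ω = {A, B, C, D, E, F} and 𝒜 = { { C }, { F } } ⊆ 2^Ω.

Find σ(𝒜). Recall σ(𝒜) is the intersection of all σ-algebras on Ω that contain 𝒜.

Start: 𝒜 ∪ {∅, Ω} = { {  }, { C }, { F }, Ω }.
Round 1 (3 new):
  { C, F }  = { C } ∪ { F }
  { A, B, C, D, E }  = complement { F }
  { A, B, D, E, F }  = complement { C }
  — 7 sets.
Round 2: 1 new —
  { A, B, D, E }  = complement { C, F }
  — 8 sets.
Round 3: closed — nothing new.

σ(𝒜) = { {  }, { C }, { F }, { C, F }, { A, B, D, E }, { A, B, C, D, E }, { A, B, D, E, F }, Ω }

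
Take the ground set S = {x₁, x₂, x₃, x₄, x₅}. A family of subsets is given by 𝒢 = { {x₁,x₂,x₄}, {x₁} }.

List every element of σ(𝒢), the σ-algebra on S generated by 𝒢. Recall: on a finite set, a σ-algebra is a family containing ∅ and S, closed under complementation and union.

Begin from { ∅, {x₁}, {x₁,x₂,x₄}, S } (that is, 𝒢 plus ∅ and S).
Iteration 1 adds 2:
  {x₃,x₅}  = S∖{x₁,x₂,x₄}
  {x₂,x₃,x₄,x₅}  = S∖{x₁}
  — 6 sets.
Iteration 2 (1 new):
  {x₁,x₃,x₅}  = {x₃,x₅} ∪ {x₁}
  — 7 sets.
Iteration 3 adds 1:
  {x₂,x₄}  = S∖{x₁,x₃,x₅}
  — 8 sets.
Iteration 4 adds nothing — fixpoint reached.

Hence σ(𝒢) has 8 members: { ∅, {x₁}, {x₂,x₄}, {x₃,x₅}, {x₁,x₂,x₄}, {x₁,x₃,x₅}, {x₂,x₃,x₄,x₅}, S }.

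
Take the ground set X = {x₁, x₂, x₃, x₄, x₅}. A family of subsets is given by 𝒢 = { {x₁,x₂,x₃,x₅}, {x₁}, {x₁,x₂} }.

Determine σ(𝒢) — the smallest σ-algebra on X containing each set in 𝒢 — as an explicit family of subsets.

σ(𝒢) = { {}, {x₁}, {x₂}, {x₄}, {x₁,x₂}, {x₁,x₄}, {x₂,x₄}, {x₃,x₅}, {x₁,x₂,x₄}, {x₁,x₃,x₅}, {x₂,x₃,x₅}, {x₃,x₄,x₅}, {x₁,x₂,x₃,x₅}, {x₁,x₃,x₄,x₅}, {x₂,x₃,x₄,x₅}, X }

Derivation:
Begin from { {}, {x₁}, {x₁,x₂}, {x₁,x₂,x₃,x₅}, X } (that is, 𝒢 plus ∅ and X).
Pass 1 adds 3:
  {x₄}  = ᶜ of {x₁,x₂,x₃,x₅}
  {x₃,x₄,x₅}  = ᶜ of {x₁,x₂}
  {x₂,x₃,x₄,x₅}  = ᶜ of {x₁}
  |family| = 8
Pass 2. New:
  {x₁,x₄}  = {x₄} ∪ {x₁}
  {x₁,x₂,x₄}  = {x₄} ∪ {x₁,x₂}
  {x₁,x₃,x₄,x₅}  = {x₃,x₄,x₅} ∪ {x₁}
  |family| = 11
Pass 3: 3 new —
  {x₂}  = ᶜ of {x₁,x₃,x₄,x₅}
  {x₃,x₅}  = ᶜ of {x₁,x₂,x₄}
  {x₂,x₃,x₅}  = ᶜ of {x₁,x₄}
  |family| = 14
Pass 4 adds 2:
  {x₂,x₄}  = {x₄} ∪ {x₂}
  {x₁,x₃,x₅}  = {x₃,x₅} ∪ {x₁}
  |family| = 16
Pass 5 adds nothing — fixpoint reached.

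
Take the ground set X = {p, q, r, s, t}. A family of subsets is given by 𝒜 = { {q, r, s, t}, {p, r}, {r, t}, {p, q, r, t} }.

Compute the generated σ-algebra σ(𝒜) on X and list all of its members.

Start: 𝒜 ∪ {∅, X} = { {}, {p, r}, {r, t}, {p, q, r, t}, {q, r, s, t}, X }.
Step 1 adds 5:
  {p}  = ᶜ of {q, r, s, t}
  {s}  = ᶜ of {p, q, r, t}
  {p, q, s}  = ᶜ of {r, t}
  {p, r, t}  = {p, r} ∪ {r, t}
  {q, s, t}  = ᶜ of {p, r}
  [11 total]
Step 2 adds 7:
  {p, s}  = {s} ∪ {p}
  {q, s}  = ᶜ of {p, r, t}
  {p, r, s}  = {p, r} ∪ {s}
  {r, s, t}  = {s} ∪ {r, t}
  {p, q, r, s}  = {p, q, s} ∪ {p, r}
  {p, q, s, t}  = {p, q, s} ∪ {q, s, t}
  {p, r, s, t}  = {p, r, t} ∪ {s}
  [18 total]
Step 3 (6 new):
  {q}  = ᶜ of {p, r, s, t}
  {r}  = ᶜ of {p, q, s, t}
  {t}  = ᶜ of {p, q, r, s}
  {p, q}  = ᶜ of {r, s, t}
  {q, t}  = ᶜ of {p, r, s}
  {q, r, t}  = ᶜ of {p, s}
  [24 total]
Step 4 adds 8:
  {p, t}  = {t} ∪ {p}
  {q, r}  = {q} ∪ {r}
  {r, s}  = {r} ∪ {s}
  {s, t}  = {t} ∪ {s}
  {p, q, r}  = {p, q} ∪ {r}
  {p, q, t}  = {q, t} ∪ {p, q}
  {p, s, t}  = {t} ∪ {p, s}
  {q, r, s}  = {r} ∪ {q, s}
  [32 total]
Step 5: closed — nothing new.

σ(𝒜) = { {}, {p}, {q}, {r}, {s}, {t}, {p, q}, {p, r}, {p, s}, {p, t}, {q, r}, {q, s}, {q, t}, {r, s}, {r, t}, {s, t}, {p, q, r}, {p, q, s}, {p, q, t}, {p, r, s}, {p, r, t}, {p, s, t}, {q, r, s}, {q, r, t}, {q, s, t}, {r, s, t}, {p, q, r, s}, {p, q, r, t}, {p, q, s, t}, {p, r, s, t}, {q, r, s, t}, X }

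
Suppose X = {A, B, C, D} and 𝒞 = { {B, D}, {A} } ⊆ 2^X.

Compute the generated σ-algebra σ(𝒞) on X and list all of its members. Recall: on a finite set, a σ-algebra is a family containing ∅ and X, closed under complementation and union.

Seed the family with 𝒞 together with ∅ and X: { {}, {A}, {B, D}, X }.
Iteration 1. New:
  {A, C}  = ᶜ of {B, D}
  {A, B, D}  = {B, D} ∪ {A}
  {B, C, D}  = ᶜ of {A}
  [7 total]
Iteration 2 adds 1:
  {C}  = ᶜ of {A, B, D}
  [8 total]
Iteration 3: no new sets; the family is a σ-algebra.

|σ(𝒞)| = 8.  σ(𝒞) = { {}, {A}, {C}, {A, C}, {B, D}, {A, B, D}, {B, C, D}, X }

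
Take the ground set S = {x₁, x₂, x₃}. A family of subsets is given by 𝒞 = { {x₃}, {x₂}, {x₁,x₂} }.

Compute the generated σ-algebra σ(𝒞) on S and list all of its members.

Start: 𝒞 ∪ {∅, S} = { ∅, {x₂}, {x₃}, {x₁,x₂}, S }.
Pass 1: +2 →
  {x₁,x₃}  = S∖{x₂}
  {x₂,x₃}  = {x₃} ∪ {x₂}
Pass 2. New:
  {x₁}  = S∖{x₂,x₃}
Pass 3: no new sets; the family is a σ-algebra.

Therefore σ(𝒞) = { ∅, {x₁}, {x₂}, {x₃}, {x₁,x₂}, {x₁,x₃}, {x₂,x₃}, S } (|σ(𝒞)| = 8).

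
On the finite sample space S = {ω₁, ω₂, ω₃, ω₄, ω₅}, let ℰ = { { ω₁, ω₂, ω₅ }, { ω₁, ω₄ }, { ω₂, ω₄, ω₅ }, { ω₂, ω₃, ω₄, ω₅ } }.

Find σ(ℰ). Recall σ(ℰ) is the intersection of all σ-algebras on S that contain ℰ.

Seed the family with ℰ together with ∅ and S: { {}, { ω₁, ω₄ }, { ω₁, ω₂, ω₅ }, { ω₂, ω₄, ω₅ }, { ω₂, ω₃, ω₄, ω₅ }, S }.
Pass 1. New:
  { ω₁ }  = ᶜ of { ω₂, ω₃, ω₄, ω₅ }
  { ω₁, ω₃ }  = ᶜ of { ω₂, ω₄, ω₅ }
  { ω₃, ω₄ }  = ᶜ of { ω₁, ω₂, ω₅ }
  { ω₂, ω₃, ω₅ }  = ᶜ of { ω₁, ω₄ }
  { ω₁, ω₂, ω₄, ω₅ }  = { ω₁, ω₂, ω₅ } ∪ { ω₁, ω₄ }
Pass 2: 3 new —
  { ω₃ }  = ᶜ of { ω₁, ω₂, ω₄, ω₅ }
  { ω₁, ω₃, ω₄ }  = { ω₃, ω₄ } ∪ { ω₁, ω₄ }
  { ω₁, ω₂, ω₃, ω₅ }  = { ω₁, ω₂, ω₅ } ∪ { ω₂, ω₃, ω₅ }
Pass 3 adds 2:
  { ω₄ }  = ᶜ of { ω₁, ω₂, ω₃, ω₅ }
  { ω₂, ω₅ }  = ᶜ of { ω₁, ω₃, ω₄ }
After Pass 4 the family is unchanged; done.

Therefore σ(ℰ) = { {}, { ω₁ }, { ω₃ }, { ω₄ }, { ω₁, ω₃ }, { ω₁, ω₄ }, { ω₂, ω₅ }, { ω₃, ω₄ }, { ω₁, ω₂, ω₅ }, { ω₁, ω₃, ω₄ }, { ω₂, ω₃, ω₅ }, { ω₂, ω₄, ω₅ }, { ω₁, ω₂, ω₃, ω₅ }, { ω₁, ω₂, ω₄, ω₅ }, { ω₂, ω₃, ω₄, ω₅ }, S } (|σ(ℰ)| = 16).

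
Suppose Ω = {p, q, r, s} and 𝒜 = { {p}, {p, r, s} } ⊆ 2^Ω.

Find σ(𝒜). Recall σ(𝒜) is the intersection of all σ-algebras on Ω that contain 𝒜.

Answer: σ(𝒜) = { {}, {p}, {q}, {p, q}, {r, s}, {p, r, s}, {q, r, s}, Ω }

Derivation:
Seed the family with 𝒜 together with ∅ and Ω: { {}, {p}, {p, r, s}, Ω }.
Iteration 1: 2 new —
  {q}  = complement {p, r, s}
  {q, r, s}  = complement {p}
Iteration 2: 1 new —
  {p, q}  = {q} ∪ {p}
Iteration 3: 1 new —
  {r, s}  = complement {p, q}
Iteration 4 adds nothing — fixpoint reached.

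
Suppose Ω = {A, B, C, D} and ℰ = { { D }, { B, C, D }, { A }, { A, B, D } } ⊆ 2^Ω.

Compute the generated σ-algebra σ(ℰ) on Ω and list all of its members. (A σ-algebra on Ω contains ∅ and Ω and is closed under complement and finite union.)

Begin from { {}, { A }, { D }, { A, B, D }, { B, C, D }, Ω } (that is, ℰ plus ∅ and Ω).
Pass 1 (3 new):
  { C }  = Ω∖{ A, B, D }
  { A, D }  = { D } ∪ { A }
  { A, B, C }  = Ω∖{ D }
  — 9 sets.
Pass 2 adds 4:
  { A, C }  = { C } ∪ { A }
  { B, C }  = Ω∖{ A, D }
  { C, D }  = { C } ∪ { D }
  { A, C, D }  = { C } ∪ { A, D }
  — 13 sets.
Pass 3 adds 3:
  { B }  = Ω∖{ A, C, D }
  { A, B }  = Ω∖{ C, D }
  { B, D }  = Ω∖{ A, C }
  — 16 sets.
Pass 4: closed — nothing new.

Therefore σ(ℰ) = { {}, { A }, { B }, { C }, { D }, { A, B }, { A, C }, { A, D }, { B, C }, { B, D }, { C, D }, { A, B, C }, { A, B, D }, { A, C, D }, { B, C, D }, Ω } (|σ(ℰ)| = 16).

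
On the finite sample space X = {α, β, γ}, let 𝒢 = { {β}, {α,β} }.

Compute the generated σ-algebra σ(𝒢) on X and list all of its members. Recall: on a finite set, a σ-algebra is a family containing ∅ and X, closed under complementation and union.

σ(𝒢) (8 sets): { ∅, {α}, {β}, {γ}, {α,β}, {α,γ}, {β,γ}, X }

Derivation:
Initial family (4 sets): { ∅, {β}, {α,β}, X }.
Pass 1: 2 new —
  {γ}  = {α,β}ᶜ
  {α,γ}  = {β}ᶜ
  [6 total]
Pass 2: 1 new —
  {β,γ}  = {γ} ∪ {β}
  [7 total]
Pass 3. New:
  {α}  = {β,γ}ᶜ
  [8 total]
Pass 4 adds nothing — fixpoint reached.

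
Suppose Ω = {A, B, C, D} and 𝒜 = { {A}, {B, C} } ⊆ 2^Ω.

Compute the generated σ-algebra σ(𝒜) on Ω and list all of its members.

Take S₀ = 𝒜 ∪ {∅, Ω} = { {}, {A}, {B, C}, Ω }.
Pass 1 adds 3:
  {A, D}  = {B, C}ᶜ
  {A, B, C}  = {B, C} ∪ {A}
  {B, C, D}  = {A}ᶜ
  [7 total]
Pass 2: +1 →
  {D}  = {A, B, C}ᶜ
  [8 total]
Pass 3: no new sets; the family is a σ-algebra.

σ(𝒜) = { {}, {A}, {D}, {A, D}, {B, C}, {A, B, C}, {B, C, D}, Ω }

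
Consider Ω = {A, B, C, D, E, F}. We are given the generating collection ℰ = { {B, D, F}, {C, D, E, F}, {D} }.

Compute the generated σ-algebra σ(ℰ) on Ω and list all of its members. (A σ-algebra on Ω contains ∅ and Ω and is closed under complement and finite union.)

Start: ℰ ∪ {∅, Ω} = { {}, {D}, {B, D, F}, {C, D, E, F}, Ω }.
Step 1: +4 →
  {A, B}  = complement {C, D, E, F}
  {A, C, E}  = complement {B, D, F}
  {A, B, C, E, F}  = complement {D}
  {B, C, D, E, F}  = {B, D, F} ∪ {C, D, E, F}
  [9 total]
Step 2: +6 →
  {A}  = complement {B, C, D, E, F}
  {A, B, D}  = {A, B} ∪ {D}
  {A, B, C, E}  = {A, B} ∪ {A, C, E}
  {A, B, D, F}  = {B, D, F} ∪ {A, B}
  {A, C, D, E}  = {A, C, E} ∪ {D}
  {A, C, D, E, F}  = {C, D, E, F} ∪ {A, C, E}
  [15 total]
Step 3. New:
  {B}  = complement {A, C, D, E, F}
  {A, D}  = {A} ∪ {D}
  {B, F}  = complement {A, C, D, E}
  {C, E}  = complement {A, B, D, F}
  {D, F}  = complement {A, B, C, E}
  {C, E, F}  = complement {A, B, D}
  {A, B, C, D, E}  = {A, C, D, E} ∪ {A, B}
  [22 total]
Step 4: +8 →
  {F}  = complement {A, B, C, D, E}
  {B, D}  = {B} ∪ {D}
  {A, B, F}  = {A, B} ∪ {B, F}
  {A, D, F}  = {A, D} ∪ {D, F}
  {B, C, E}  = {B} ∪ {C, E}
  {C, D, E}  = {C, E} ∪ {D}
  {A, C, E, F}  = {A, C, E} ∪ {C, E, F}
  {B, C, E, F}  = complement {A, D}
  [30 total]
Step 5 (2 new):
  {A, F}  = {A} ∪ {F}
  {B, C, D, E}  = {C, D, E} ∪ {B}
  [32 total]
After Step 6 the family is unchanged; done.

|σ(ℰ)| = 32.  σ(ℰ) = { {}, {A}, {B}, {D}, {F}, {A, B}, {A, D}, {A, F}, {B, D}, {B, F}, {C, E}, {D, F}, {A, B, D}, {A, B, F}, {A, C, E}, {A, D, F}, {B, C, E}, {B, D, F}, {C, D, E}, {C, E, F}, {A, B, C, E}, {A, B, D, F}, {A, C, D, E}, {A, C, E, F}, {B, C, D, E}, {B, C, E, F}, {C, D, E, F}, {A, B, C, D, E}, {A, B, C, E, F}, {A, C, D, E, F}, {B, C, D, E, F}, Ω }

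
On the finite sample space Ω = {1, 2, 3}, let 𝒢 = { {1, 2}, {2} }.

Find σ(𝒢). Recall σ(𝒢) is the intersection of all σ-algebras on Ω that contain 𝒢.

|σ(𝒢)| = 8.  σ(𝒢) = { {}, {1}, {2}, {3}, {1, 2}, {1, 3}, {2, 3}, Ω }

Trace:
Begin from { {}, {2}, {1, 2}, Ω } (that is, 𝒢 plus ∅ and Ω).
Step 1. New:
  {3}  = ᶜ of {1, 2}
  {1, 3}  = ᶜ of {2}
  [6 total]
Step 2 adds 1:
  {2, 3}  = {3} ∪ {2}
  [7 total]
Step 3. New:
  {1}  = ᶜ of {2, 3}
  [8 total]
Step 4: already closed under ᶜ and ∪.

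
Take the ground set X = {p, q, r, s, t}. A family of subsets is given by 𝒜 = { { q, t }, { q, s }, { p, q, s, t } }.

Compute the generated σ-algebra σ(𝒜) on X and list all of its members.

Take S₀ = 𝒜 ∪ {∅, X} = { {}, { q, s }, { q, t }, { p, q, s, t }, X }.
Step 1: 4 new —
  { r }  = complement { p, q, s, t }
  { p, r, s }  = complement { q, t }
  { p, r, t }  = complement { q, s }
  { q, s, t }  = { q, t } ∪ { q, s }
  (now 9)
Step 2: +7 →
  { p, r }  = complement { q, s, t }
  { q, r, s }  = { r } ∪ { q, s }
  { q, r, t }  = { q, t } ∪ { r }
  { p, q, r, s }  = { p, r, s } ∪ { q, s }
  { p, q, r, t }  = { q, t } ∪ { p, r, t }
  { p, r, s, t }  = { p, r, t } ∪ { p, r, s }
  { q, r, s, t }  = { r } ∪ { q, s, t }
  (now 16)
Step 3 (6 new):
  { p }  = complement { q, r, s, t }
  { q }  = complement { p, r, s, t }
  { s }  = complement { p, q, r, t }
  { t }  = complement { p, q, r, s }
  { p, s }  = complement { q, r, t }
  { p, t }  = complement { q, r, s }
  (now 22)
Step 4 adds 9:
  { p, q }  = { q } ∪ { p }
  { q, r }  = { q } ∪ { r }
  { r, s }  = { r } ∪ { s }
  { r, t }  = { t } ∪ { r }
  { s, t }  = { t } ∪ { s }
  { p, q, r }  = { q } ∪ { p, r }
  { p, q, s }  = { q } ∪ { p, s }
  { p, q, t }  = { q, t } ∪ { p, t }
  { p, s, t }  = { t } ∪ { p, s }
  (now 31)
Step 5 (1 new):
  { r, s, t }  = complement { p, q }
  (now 32)
Step 6 adds nothing — fixpoint reached.

Hence σ(𝒜) has 32 members: { {}, { p }, { q }, { r }, { s }, { t }, { p, q }, { p, r }, { p, s }, { p, t }, { q, r }, { q, s }, { q, t }, { r, s }, { r, t }, { s, t }, { p, q, r }, { p, q, s }, { p, q, t }, { p, r, s }, { p, r, t }, { p, s, t }, { q, r, s }, { q, r, t }, { q, s, t }, { r, s, t }, { p, q, r, s }, { p, q, r, t }, { p, q, s, t }, { p, r, s, t }, { q, r, s, t }, X }.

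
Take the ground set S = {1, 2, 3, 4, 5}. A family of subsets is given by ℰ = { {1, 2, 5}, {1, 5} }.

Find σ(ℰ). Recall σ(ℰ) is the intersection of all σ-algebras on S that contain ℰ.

Begin from { ∅, {1, 5}, {1, 2, 5}, S } (that is, ℰ plus ∅ and S).
Round 1 (2 new):
  {3, 4}  = S∖{1, 2, 5}
  {2, 3, 4}  = S∖{1, 5}
  — 6 sets.
Round 2 (1 new):
  {1, 3, 4, 5}  = {3, 4} ∪ {1, 5}
  — 7 sets.
Round 3: +1 →
  {2}  = S∖{1, 3, 4, 5}
  — 8 sets.
After Round 4 the family is unchanged; done.

|σ(ℰ)| = 8.  σ(ℰ) = { ∅, {2}, {1, 5}, {3, 4}, {1, 2, 5}, {2, 3, 4}, {1, 3, 4, 5}, S }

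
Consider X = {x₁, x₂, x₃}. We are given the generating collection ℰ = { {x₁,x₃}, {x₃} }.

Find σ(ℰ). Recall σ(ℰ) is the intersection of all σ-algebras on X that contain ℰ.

|σ(ℰ)| = 8.  σ(ℰ) = { ∅, {x₁}, {x₂}, {x₃}, {x₁,x₂}, {x₁,x₃}, {x₂,x₃}, X }

Working:
Start: ℰ ∪ {∅, X} = { ∅, {x₃}, {x₁,x₃}, X }.
Step 1: +2 →
  {x₂}  = {x₁,x₃}ᶜ
  {x₁,x₂}  = {x₃}ᶜ
  [6 total]
Step 2: 1 new —
  {x₂,x₃}  = {x₃} ∪ {x₂}
  [7 total]
Step 3 adds 1:
  {x₁}  = {x₂,x₃}ᶜ
  [8 total]
Step 4: stable.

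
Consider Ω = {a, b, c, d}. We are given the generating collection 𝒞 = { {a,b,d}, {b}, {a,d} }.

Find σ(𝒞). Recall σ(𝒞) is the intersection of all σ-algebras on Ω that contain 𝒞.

σ(𝒞) (8 sets): { {}, {b}, {c}, {a,d}, {b,c}, {a,b,d}, {a,c,d}, Ω }

Derivation:
Start: 𝒞 ∪ {∅, Ω} = { {}, {b}, {a,d}, {a,b,d}, Ω }.
Step 1: 3 new —
  {c}  = complement {a,b,d}
  {b,c}  = complement {a,d}
  {a,c,d}  = complement {b}
Step 2: stable.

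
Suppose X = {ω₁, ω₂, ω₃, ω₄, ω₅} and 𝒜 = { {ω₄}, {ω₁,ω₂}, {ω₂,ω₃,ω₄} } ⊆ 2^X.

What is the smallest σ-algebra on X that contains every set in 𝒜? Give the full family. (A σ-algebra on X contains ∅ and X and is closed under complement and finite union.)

Take S₀ = 𝒜 ∪ {∅, X} = { {}, {ω₄}, {ω₁,ω₂}, {ω₂,ω₃,ω₄}, X }.
Pass 1: 5 new —
  {ω₁,ω₅}  = complement {ω₂,ω₃,ω₄}
  {ω₁,ω₂,ω₄}  = {ω₁,ω₂} ∪ {ω₄}
  {ω₃,ω₄,ω₅}  = complement {ω₁,ω₂}
  {ω₁,ω₂,ω₃,ω₄}  = {ω₂,ω₃,ω₄} ∪ {ω₁,ω₂}
  {ω₁,ω₂,ω₃,ω₅}  = complement {ω₄}
Pass 2 adds 7:
  {ω₅}  = complement {ω₁,ω₂,ω₃,ω₄}
  {ω₃,ω₅}  = complement {ω₁,ω₂,ω₄}
  {ω₁,ω₂,ω₅}  = {ω₁,ω₂} ∪ {ω₁,ω₅}
  {ω₁,ω₄,ω₅}  = {ω₁,ω₅} ∪ {ω₄}
  {ω₁,ω₂,ω₄,ω₅}  = {ω₁,ω₂,ω₄} ∪ {ω₁,ω₅}
  {ω₁,ω₃,ω₄,ω₅}  = {ω₃,ω₄,ω₅} ∪ {ω₁,ω₅}
  {ω₂,ω₃,ω₄,ω₅}  = {ω₃,ω₄,ω₅} ∪ {ω₂,ω₃,ω₄}
Pass 3 adds 7:
  {ω₁}  = complement {ω₂,ω₃,ω₄,ω₅}
  {ω₂}  = complement {ω₁,ω₃,ω₄,ω₅}
  {ω₃}  = complement {ω₁,ω₂,ω₄,ω₅}
  {ω₂,ω₃}  = complement {ω₁,ω₄,ω₅}
  {ω₃,ω₄}  = complement {ω₁,ω₂,ω₅}
  {ω₄,ω₅}  = {ω₄} ∪ {ω₅}
  {ω₁,ω₃,ω₅}  = {ω₁,ω₅} ∪ {ω₃,ω₅}
Pass 4: 8 new —
  {ω₁,ω₃}  = {ω₃} ∪ {ω₁}
  {ω₁,ω₄}  = {ω₄} ∪ {ω₁}
  {ω₂,ω₄}  = complement {ω₁,ω₃,ω₅}
  {ω₂,ω₅}  = {ω₂} ∪ {ω₅}
  {ω₁,ω₂,ω₃}  = complement {ω₄,ω₅}
  {ω₁,ω₃,ω₄}  = {ω₃,ω₄} ∪ {ω₁}
  {ω₂,ω₃,ω₅}  = {ω₂} ∪ {ω₃,ω₅}
  {ω₂,ω₄,ω₅}  = {ω₂} ∪ {ω₄,ω₅}
Pass 5: closed — nothing new.

σ(𝒜) = { {}, {ω₁}, {ω₂}, {ω₃}, {ω₄}, {ω₅}, {ω₁,ω₂}, {ω₁,ω₃}, {ω₁,ω₄}, {ω₁,ω₅}, {ω₂,ω₃}, {ω₂,ω₄}, {ω₂,ω₅}, {ω₃,ω₄}, {ω₃,ω₅}, {ω₄,ω₅}, {ω₁,ω₂,ω₃}, {ω₁,ω₂,ω₄}, {ω₁,ω₂,ω₅}, {ω₁,ω₃,ω₄}, {ω₁,ω₃,ω₅}, {ω₁,ω₄,ω₅}, {ω₂,ω₃,ω₄}, {ω₂,ω₃,ω₅}, {ω₂,ω₄,ω₅}, {ω₃,ω₄,ω₅}, {ω₁,ω₂,ω₃,ω₄}, {ω₁,ω₂,ω₃,ω₅}, {ω₁,ω₂,ω₄,ω₅}, {ω₁,ω₃,ω₄,ω₅}, {ω₂,ω₃,ω₄,ω₅}, X }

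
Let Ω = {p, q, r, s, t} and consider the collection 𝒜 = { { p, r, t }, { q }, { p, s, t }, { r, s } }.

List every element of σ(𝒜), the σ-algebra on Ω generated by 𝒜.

Initial family (6 sets): { {}, { q }, { r, s }, { p, r, t }, { p, s, t }, Ω }.
Round 1 adds 7:
  { q, r }  = { p, s, t }ᶜ
  { q, s }  = { p, r, t }ᶜ
  { p, q, t }  = { r, s }ᶜ
  { q, r, s }  = { r, s } ∪ { q }
  { p, q, r, t }  = { p, r, t } ∪ { q }
  { p, q, s, t }  = { p, s, t } ∪ { q }
  { p, r, s, t }  = { q }ᶜ
  — 13 sets.
Round 2: +3 →
  { r }  = { p, q, s, t }ᶜ
  { s }  = { p, q, r, t }ᶜ
  { p, t }  = { q, r, s }ᶜ
  — 16 sets.
Round 3: stable.

σ(𝒜) = { {}, { q }, { r }, { s }, { p, t }, { q, r }, { q, s }, { r, s }, { p, q, t }, { p, r, t }, { p, s, t }, { q, r, s }, { p, q, r, t }, { p, q, s, t }, { p, r, s, t }, Ω }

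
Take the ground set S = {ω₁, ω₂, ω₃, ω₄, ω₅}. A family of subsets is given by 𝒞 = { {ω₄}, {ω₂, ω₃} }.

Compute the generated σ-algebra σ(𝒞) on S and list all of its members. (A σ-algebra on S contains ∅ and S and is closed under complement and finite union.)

σ(𝒞) (8 sets): { ∅, {ω₄}, {ω₁, ω₅}, {ω₂, ω₃}, {ω₁, ω₄, ω₅}, {ω₂, ω₃, ω₄}, {ω₁, ω₂, ω₃, ω₅}, S }

Check:
Take S₀ = 𝒞 ∪ {∅, S} = { ∅, {ω₄}, {ω₂, ω₃}, S }.
Pass 1 (3 new):
  {ω₁, ω₄, ω₅}  = {ω₂, ω₃}ᶜ
  {ω₂, ω₃, ω₄}  = {ω₂, ω₃} ∪ {ω₄}
  {ω₁, ω₂, ω₃, ω₅}  = {ω₄}ᶜ
  [7 total]
Pass 2 (1 new):
  {ω₁, ω₅}  = {ω₂, ω₃, ω₄}ᶜ
  [8 total]
Pass 3 adds nothing — fixpoint reached.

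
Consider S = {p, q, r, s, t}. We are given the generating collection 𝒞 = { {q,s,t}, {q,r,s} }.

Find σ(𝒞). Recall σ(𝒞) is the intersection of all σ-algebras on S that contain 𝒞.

σ(𝒞) = { ∅, {p}, {r}, {t}, {p,r}, {p,t}, {q,s}, {r,t}, {p,q,s}, {p,r,t}, {q,r,s}, {q,s,t}, {p,q,r,s}, {p,q,s,t}, {q,r,s,t}, S }

Trace:
Take S₀ = 𝒞 ∪ {∅, S} = { ∅, {q,r,s}, {q,s,t}, S }.
Iteration 1: 3 new —
  {p,r}  = ᶜ of {q,s,t}
  {p,t}  = ᶜ of {q,r,s}
  {q,r,s,t}  = {q,r,s} ∪ {q,s,t}
  — 7 sets.
Iteration 2 (4 new):
  {p}  = ᶜ of {q,r,s,t}
  {p,r,t}  = {p,r} ∪ {p,t}
  {p,q,r,s}  = {q,r,s} ∪ {p,r}
  {p,q,s,t}  = {p,t} ∪ {q,s,t}
  — 11 sets.
Iteration 3 adds 3:
  {r}  = ᶜ of {p,q,s,t}
  {t}  = ᶜ of {p,q,r,s}
  {q,s}  = ᶜ of {p,r,t}
  — 14 sets.
Iteration 4: +2 →
  {r,t}  = {r} ∪ {t}
  {p,q,s}  = {q,s} ∪ {p}
  — 16 sets.
Iteration 5 adds nothing — fixpoint reached.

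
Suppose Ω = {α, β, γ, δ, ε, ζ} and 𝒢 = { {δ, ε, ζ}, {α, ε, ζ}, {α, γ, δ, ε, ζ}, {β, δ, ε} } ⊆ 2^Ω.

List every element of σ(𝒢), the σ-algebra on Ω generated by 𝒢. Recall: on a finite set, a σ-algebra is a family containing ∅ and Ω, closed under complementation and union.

σ(𝒢) = { ∅, {α}, {β}, {γ}, {δ}, {ε}, {ζ}, {α, β}, {α, γ}, {α, δ}, {α, ε}, {α, ζ}, {β, γ}, {β, δ}, {β, ε}, {β, ζ}, {γ, δ}, {γ, ε}, {γ, ζ}, {δ, ε}, {δ, ζ}, {ε, ζ}, {α, β, γ}, {α, β, δ}, {α, β, ε}, {α, β, ζ}, {α, γ, δ}, {α, γ, ε}, {α, γ, ζ}, {α, δ, ε}, {α, δ, ζ}, {α, ε, ζ}, {β, γ, δ}, {β, γ, ε}, {β, γ, ζ}, {β, δ, ε}, {β, δ, ζ}, {β, ε, ζ}, {γ, δ, ε}, {γ, δ, ζ}, {γ, ε, ζ}, {δ, ε, ζ}, {α, β, γ, δ}, {α, β, γ, ε}, {α, β, γ, ζ}, {α, β, δ, ε}, {α, β, δ, ζ}, {α, β, ε, ζ}, {α, γ, δ, ε}, {α, γ, δ, ζ}, {α, γ, ε, ζ}, {α, δ, ε, ζ}, {β, γ, δ, ε}, {β, γ, δ, ζ}, {β, γ, ε, ζ}, {β, δ, ε, ζ}, {γ, δ, ε, ζ}, {α, β, γ, δ, ε}, {α, β, γ, δ, ζ}, {α, β, γ, ε, ζ}, {α, β, δ, ε, ζ}, {α, γ, δ, ε, ζ}, {β, γ, δ, ε, ζ}, Ω }

Derivation:
Begin from { ∅, {α, ε, ζ}, {β, δ, ε}, {δ, ε, ζ}, {α, γ, δ, ε, ζ}, Ω } (that is, 𝒢 plus ∅ and Ω).
Pass 1: 7 new —
  {β}  = complement {α, γ, δ, ε, ζ}
  {α, β, γ}  = complement {δ, ε, ζ}
  {α, γ, ζ}  = complement {β, δ, ε}
  {β, γ, δ}  = complement {α, ε, ζ}
  {α, δ, ε, ζ}  = {α, ε, ζ} ∪ {δ, ε, ζ}
  {β, δ, ε, ζ}  = {δ, ε, ζ} ∪ {β, δ, ε}
  {α, β, δ, ε, ζ}  = {α, ε, ζ} ∪ {β, δ, ε}
  — 13 sets.
Pass 2. New:
  {γ}  = complement {α, β, δ, ε, ζ}
  {α, γ}  = complement {β, δ, ε, ζ}
  {β, γ}  = complement {α, δ, ε, ζ}
  {α, β, γ, δ}  = {β, γ, δ} ∪ {α, β, γ}
  {α, β, γ, ζ}  = {α, β, γ} ∪ {α, γ, ζ}
  {α, β, ε, ζ}  = {β} ∪ {α, ε, ζ}
  {α, γ, ε, ζ}  = {α, γ, ζ} ∪ {α, ε, ζ}
  {β, γ, δ, ε}  = {β, γ, δ} ∪ {β, δ, ε}
  {α, β, γ, δ, ε}  = {α, β, γ} ∪ {β, δ, ε}
  {α, β, γ, δ, ζ}  = {β, γ, δ} ∪ {α, γ, ζ}
  {α, β, γ, ε, ζ}  = {α, β, γ} ∪ {α, ε, ζ}
  {β, γ, δ, ε, ζ}  = {β, γ, δ} ∪ {β, δ, ε, ζ}
  — 25 sets.
Pass 3: 10 new —
  {α}  = complement {β, γ, δ, ε, ζ}
  {δ}  = complement {α, β, γ, ε, ζ}
  {ε}  = complement {α, β, γ, δ, ζ}
  {ζ}  = complement {α, β, γ, δ, ε}
  {α, ζ}  = complement {β, γ, δ, ε}
  {β, δ}  = complement {α, γ, ε, ζ}
  {γ, δ}  = complement {α, β, ε, ζ}
  {δ, ε}  = complement {α, β, γ, ζ}
  {ε, ζ}  = complement {α, β, γ, δ}
  {γ, δ, ε, ζ}  = {δ, ε, ζ} ∪ {γ}
  — 35 sets.
Pass 4: +28 →
  {α, β}  = complement {γ, δ, ε, ζ}
  {α, δ}  = {α} ∪ {δ}
  {α, ε}  = {α} ∪ {ε}
  {β, ε}  = {β} ∪ {ε}
  {β, ζ}  = {β} ∪ {ζ}
  {γ, ε}  = {ε} ∪ {γ}
  {γ, ζ}  = {ζ} ∪ {γ}
  {δ, ζ}  = {ζ} ∪ {δ}
  {α, β, δ}  = {α} ∪ {β, δ}
  {α, β, ζ}  = {α, ζ} ∪ {β}
  {α, γ, δ}  = {γ, δ} ∪ {α}
  {α, γ, ε}  = {ε} ∪ {α, γ}
  {α, δ, ε}  = {α} ∪ {δ, ε}
  {α, δ, ζ}  = {α, ζ} ∪ {δ}
  {β, γ, ε}  = {ε} ∪ {β, γ}
  {β, γ, ζ}  = {ζ} ∪ {β, γ}
  {β, δ, ζ}  = {ζ} ∪ {β, δ}
  {β, ε, ζ}  = {ε, ζ} ∪ {β}
  {γ, δ, ε}  = {γ, δ} ∪ {ε}
  {γ, δ, ζ}  = {γ, δ} ∪ {ζ}
  {γ, ε, ζ}  = {ε, ζ} ∪ {γ}
  {α, β, γ, ε}  = {α, β, γ} ∪ {ε}
  {α, β, δ, ε}  = {α} ∪ {β, δ, ε}
  {α, β, δ, ζ}  = {α, ζ} ∪ {β, δ}
  {α, γ, δ, ε}  = {δ, ε} ∪ {α, γ}
  {α, γ, δ, ζ}  = {γ, δ} ∪ {α, γ, ζ}
  {β, γ, δ, ζ}  = {ζ} ∪ {β, γ, δ}
  {β, γ, ε, ζ}  = {ε, ζ} ∪ {β, γ}
  — 63 sets.
Pass 5 adds 1:
  {α, β, ε}  = complement {γ, δ, ζ}
  — 64 sets.
Pass 6: no new sets; the family is a σ-algebra.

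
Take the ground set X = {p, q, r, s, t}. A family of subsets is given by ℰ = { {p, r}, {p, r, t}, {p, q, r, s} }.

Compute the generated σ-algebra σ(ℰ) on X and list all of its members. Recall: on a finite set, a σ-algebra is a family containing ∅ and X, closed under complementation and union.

Initial family (5 sets): { {}, {p, r}, {p, r, t}, {p, q, r, s}, X }.
Iteration 1 (3 new):
  {t}  = complement {p, q, r, s}
  {q, s}  = complement {p, r, t}
  {q, s, t}  = complement {p, r}
  [8 total]
Iteration 2: no new sets; the family is a σ-algebra.

σ(ℰ) = { {}, {t}, {p, r}, {q, s}, {p, r, t}, {q, s, t}, {p, q, r, s}, X }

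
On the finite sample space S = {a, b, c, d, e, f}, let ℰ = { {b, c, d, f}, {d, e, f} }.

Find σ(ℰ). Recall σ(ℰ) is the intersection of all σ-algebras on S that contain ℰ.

Take S₀ = ℰ ∪ {∅, S} = { {}, {d, e, f}, {b, c, d, f}, S }.
Pass 1: 3 new —
  {a, e}  = {b, c, d, f}ᶜ
  {a, b, c}  = {d, e, f}ᶜ
  {b, c, d, e, f}  = {b, c, d, f} ∪ {d, e, f}
  [7 total]
Pass 2 adds 4:
  {a}  = {b, c, d, e, f}ᶜ
  {a, b, c, e}  = {a, b, c} ∪ {a, e}
  {a, d, e, f}  = {a, e} ∪ {d, e, f}
  {a, b, c, d, f}  = {a, b, c} ∪ {b, c, d, f}
  [11 total]
Pass 3: +3 →
  {e}  = {a, b, c, d, f}ᶜ
  {b, c}  = {a, d, e, f}ᶜ
  {d, f}  = {a, b, c, e}ᶜ
  [14 total]
Pass 4 adds 2:
  {a, d, f}  = {d, f} ∪ {a}
  {b, c, e}  = {b, c} ∪ {e}
  [16 total]
Pass 5: closed — nothing new.

σ(ℰ) = { {}, {a}, {e}, {a, e}, {b, c}, {d, f}, {a, b, c}, {a, d, f}, {b, c, e}, {d, e, f}, {a, b, c, e}, {a, d, e, f}, {b, c, d, f}, {a, b, c, d, f}, {b, c, d, e, f}, S }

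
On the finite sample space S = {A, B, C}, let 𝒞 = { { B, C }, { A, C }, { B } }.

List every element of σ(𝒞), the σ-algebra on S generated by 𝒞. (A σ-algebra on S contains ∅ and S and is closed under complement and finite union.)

σ(𝒞) (8 sets): { {}, { A }, { B }, { C }, { A, B }, { A, C }, { B, C }, S }

Trace:
Seed the family with 𝒞 together with ∅ and S: { {}, { B }, { A, C }, { B, C }, S }.
Pass 1. New:
  { A }  = { B, C }ᶜ
  |family| = 6
Pass 2: +1 →
  { A, B }  = { B } ∪ { A }
  |family| = 7
Pass 3 (1 new):
  { C }  = { A, B }ᶜ
  |family| = 8
Pass 4: no new sets; the family is a σ-algebra.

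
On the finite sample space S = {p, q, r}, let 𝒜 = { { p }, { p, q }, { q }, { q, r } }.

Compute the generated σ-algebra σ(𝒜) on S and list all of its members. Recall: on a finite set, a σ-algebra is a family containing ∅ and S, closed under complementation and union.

σ(𝒜) (8 sets): { ∅, { p }, { q }, { r }, { p, q }, { p, r }, { q, r }, S }

Derivation:
Begin from { ∅, { p }, { q }, { p, q }, { q, r }, S } (that is, 𝒜 plus ∅ and S).
Step 1: 2 new —
  { r }  = S∖{ p, q }
  { p, r }  = S∖{ q }
Step 2 adds nothing — fixpoint reached.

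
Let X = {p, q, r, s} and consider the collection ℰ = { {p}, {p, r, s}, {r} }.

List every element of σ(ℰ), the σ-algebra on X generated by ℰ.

Begin from { {}, {p}, {r}, {p, r, s}, X } (that is, ℰ plus ∅ and X).
Round 1: 4 new —
  {q}  = ᶜ of {p, r, s}
  {p, r}  = {r} ∪ {p}
  {p, q, s}  = ᶜ of {r}
  {q, r, s}  = ᶜ of {p}
  (now 9)
Round 2 adds 4:
  {p, q}  = {q} ∪ {p}
  {q, r}  = {q} ∪ {r}
  {q, s}  = ᶜ of {p, r}
  {p, q, r}  = {q} ∪ {p, r}
  (now 13)
Round 3: 3 new —
  {s}  = ᶜ of {p, q, r}
  {p, s}  = ᶜ of {q, r}
  {r, s}  = ᶜ of {p, q}
  (now 16)
Round 4: already closed under ᶜ and ∪.

|σ(ℰ)| = 16.  σ(ℰ) = { {}, {p}, {q}, {r}, {s}, {p, q}, {p, r}, {p, s}, {q, r}, {q, s}, {r, s}, {p, q, r}, {p, q, s}, {p, r, s}, {q, r, s}, X }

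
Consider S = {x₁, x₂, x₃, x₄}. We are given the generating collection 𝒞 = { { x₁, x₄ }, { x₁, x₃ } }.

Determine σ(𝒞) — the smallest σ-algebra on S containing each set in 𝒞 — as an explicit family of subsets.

σ(𝒞) = { {}, { x₁ }, { x₂ }, { x₃ }, { x₄ }, { x₁, x₂ }, { x₁, x₃ }, { x₁, x₄ }, { x₂, x₃ }, { x₂, x₄ }, { x₃, x₄ }, { x₁, x₂, x₃ }, { x₁, x₂, x₄ }, { x₁, x₃, x₄ }, { x₂, x₃, x₄ }, S }

Working:
Take S₀ = 𝒞 ∪ {∅, S} = { {}, { x₁, x₃ }, { x₁, x₄ }, S }.
Pass 1: 3 new —
  { x₂, x₃ }  = { x₁, x₄ }ᶜ
  { x₂, x₄ }  = { x₁, x₃ }ᶜ
  { x₁, x₃, x₄ }  = { x₁, x₃ } ∪ { x₁, x₄ }
  |family| = 7
Pass 2 adds 4:
  { x₂ }  = { x₁, x₃, x₄ }ᶜ
  { x₁, x₂, x₃ }  = { x₂, x₃ } ∪ { x₁, x₃ }
  { x₁, x₂, x₄ }  = { x₁, x₄ } ∪ { x₂, x₄ }
  { x₂, x₃, x₄ }  = { x₂, x₃ } ∪ { x₂, x₄ }
  |family| = 11
Pass 3: 3 new —
  { x₁ }  = { x₂, x₃, x₄ }ᶜ
  { x₃ }  = { x₁, x₂, x₄ }ᶜ
  { x₄ }  = { x₁, x₂, x₃ }ᶜ
  |family| = 14
Pass 4: 2 new —
  { x₁, x₂ }  = { x₂ } ∪ { x₁ }
  { x₃, x₄ }  = { x₃ } ∪ { x₄ }
  |family| = 16
Pass 5: closed — nothing new.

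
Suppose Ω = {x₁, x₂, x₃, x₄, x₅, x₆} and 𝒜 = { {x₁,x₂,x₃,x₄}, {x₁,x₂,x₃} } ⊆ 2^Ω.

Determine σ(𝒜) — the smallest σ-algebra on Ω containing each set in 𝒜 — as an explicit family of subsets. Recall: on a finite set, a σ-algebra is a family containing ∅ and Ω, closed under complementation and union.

σ(𝒜) = { ∅, {x₄}, {x₅,x₆}, {x₁,x₂,x₃}, {x₄,x₅,x₆}, {x₁,x₂,x₃,x₄}, {x₁,x₂,x₃,x₅,x₆}, Ω }

Working:
Seed the family with 𝒜 together with ∅ and Ω: { ∅, {x₁,x₂,x₃}, {x₁,x₂,x₃,x₄}, Ω }.
Iteration 1 adds 2:
  {x₅,x₆}  = ᶜ of {x₁,x₂,x₃,x₄}
  {x₄,x₅,x₆}  = ᶜ of {x₁,x₂,x₃}
  [6 total]
Iteration 2 adds 1:
  {x₁,x₂,x₃,x₅,x₆}  = {x₁,x₂,x₃} ∪ {x₅,x₆}
  [7 total]
Iteration 3: +1 →
  {x₄}  = ᶜ of {x₁,x₂,x₃,x₅,x₆}
  [8 total]
Iteration 4: already closed under ᶜ and ∪.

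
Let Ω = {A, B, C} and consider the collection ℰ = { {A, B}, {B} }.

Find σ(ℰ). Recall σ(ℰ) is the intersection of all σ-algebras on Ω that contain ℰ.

σ(ℰ) (8 sets): { {}, {A}, {B}, {C}, {A, B}, {A, C}, {B, C}, Ω }

Check:
Take S₀ = ℰ ∪ {∅, Ω} = { {}, {B}, {A, B}, Ω }.
Pass 1 adds 2:
  {C}  = {A, B}ᶜ
  {A, C}  = {B}ᶜ
  (now 6)
Pass 2 adds 1:
  {B, C}  = {C} ∪ {B}
  (now 7)
Pass 3: 1 new —
  {A}  = {B, C}ᶜ
  (now 8)
Pass 4 adds nothing — fixpoint reached.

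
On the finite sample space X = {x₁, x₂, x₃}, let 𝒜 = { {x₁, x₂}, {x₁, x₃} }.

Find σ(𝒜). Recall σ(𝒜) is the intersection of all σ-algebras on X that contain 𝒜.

Begin from { ∅, {x₁, x₂}, {x₁, x₃}, X } (that is, 𝒜 plus ∅ and X).
Round 1: +2 →
  {x₂}  = complement {x₁, x₃}
  {x₃}  = complement {x₁, x₂}
  (now 6)
Round 2: +1 →
  {x₂, x₃}  = {x₃} ∪ {x₂}
  (now 7)
Round 3: +1 →
  {x₁}  = complement {x₂, x₃}
  (now 8)
Round 4: already closed under ᶜ and ∪.

σ(𝒜) = { ∅, {x₁}, {x₂}, {x₃}, {x₁, x₂}, {x₁, x₃}, {x₂, x₃}, X }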